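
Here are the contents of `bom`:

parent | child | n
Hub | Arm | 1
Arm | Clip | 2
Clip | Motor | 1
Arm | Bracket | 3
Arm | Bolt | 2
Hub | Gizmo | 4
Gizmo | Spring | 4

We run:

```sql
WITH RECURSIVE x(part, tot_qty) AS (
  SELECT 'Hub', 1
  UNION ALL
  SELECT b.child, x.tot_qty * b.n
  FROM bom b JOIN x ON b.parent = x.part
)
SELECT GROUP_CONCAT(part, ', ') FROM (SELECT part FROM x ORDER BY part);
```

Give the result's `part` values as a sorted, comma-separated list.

Base: (Hub, tot_qty=1).
Iteration 1: components of {Hub} -> Arm = 1*1 = 1, Gizmo = 1*4 = 4.
Iteration 2: components of {Arm,Gizmo} -> Bolt = 1*2 = 2, Bracket = 1*3 = 3, Clip = 1*2 = 2, Spring = 4*4 = 16.
Iteration 3: components of {Bolt,Bracket,Clip,Spring} -> Motor = 2*1 = 2.
Iteration 4: no further components; recursion stops.

Arm, Bolt, Bracket, Clip, Gizmo, Hub, Motor, Spring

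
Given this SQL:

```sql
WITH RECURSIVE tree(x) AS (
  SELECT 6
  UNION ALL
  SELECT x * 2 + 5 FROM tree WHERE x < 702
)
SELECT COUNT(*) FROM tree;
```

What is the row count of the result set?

Base: x=6.
Iteration 1: 6 < 702 holds -> x = 6 * 2 + 5 = 17.
Iteration 2: 17 < 702 holds -> x = 17 * 2 + 5 = 39.
Iteration 3: 39 < 702 holds -> x = 39 * 2 + 5 = 83.
Iteration 4: 83 < 702 holds -> x = 83 * 2 + 5 = 171.
Iteration 5: 171 < 702 holds -> x = 171 * 2 + 5 = 347.
Iteration 6: 347 < 702 holds -> x = 347 * 2 + 5 = 699.
Iteration 7: 699 < 702 holds -> x = 699 * 2 + 5 = 1403.
Iteration 8: 1403 < 702 fails; recursion stops.
Total rows emitted: 8.

8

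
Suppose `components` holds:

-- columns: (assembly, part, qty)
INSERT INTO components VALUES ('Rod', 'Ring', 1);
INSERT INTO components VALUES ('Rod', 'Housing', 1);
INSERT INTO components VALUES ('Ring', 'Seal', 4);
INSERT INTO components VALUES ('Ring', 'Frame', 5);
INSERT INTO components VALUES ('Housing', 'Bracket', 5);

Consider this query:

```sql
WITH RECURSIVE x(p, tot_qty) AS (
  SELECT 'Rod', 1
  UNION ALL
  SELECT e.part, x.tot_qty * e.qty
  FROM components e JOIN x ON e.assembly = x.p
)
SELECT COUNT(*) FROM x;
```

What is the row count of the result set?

6

Base: (Rod, tot_qty=1).
Iteration 1: components of {Rod} -> Housing = 1*1 = 1, Ring = 1*1 = 1.
Iteration 2: components of {Housing,Ring} -> Bracket = 1*5 = 5, Frame = 1*5 = 5, Seal = 1*4 = 4.
Iteration 3: no further components; recursion stops.
Total rows emitted: 6.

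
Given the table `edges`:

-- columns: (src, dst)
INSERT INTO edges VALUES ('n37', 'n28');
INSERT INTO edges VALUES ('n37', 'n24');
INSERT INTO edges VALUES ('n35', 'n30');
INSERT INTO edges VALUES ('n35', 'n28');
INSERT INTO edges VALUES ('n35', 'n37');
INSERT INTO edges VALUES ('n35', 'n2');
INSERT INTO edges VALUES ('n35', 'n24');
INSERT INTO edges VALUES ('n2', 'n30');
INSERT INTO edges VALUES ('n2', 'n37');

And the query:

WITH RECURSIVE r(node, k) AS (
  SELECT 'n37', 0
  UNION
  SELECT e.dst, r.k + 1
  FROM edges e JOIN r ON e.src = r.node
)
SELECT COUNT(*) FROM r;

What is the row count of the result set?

3

Base: (n37, k=0).
Iteration 1: edges from {n37} -> (n24, k=1), (n28, k=1).
Iteration 2: no outgoing edges from {n24,n28}; recursion stops.
Total rows emitted: 3.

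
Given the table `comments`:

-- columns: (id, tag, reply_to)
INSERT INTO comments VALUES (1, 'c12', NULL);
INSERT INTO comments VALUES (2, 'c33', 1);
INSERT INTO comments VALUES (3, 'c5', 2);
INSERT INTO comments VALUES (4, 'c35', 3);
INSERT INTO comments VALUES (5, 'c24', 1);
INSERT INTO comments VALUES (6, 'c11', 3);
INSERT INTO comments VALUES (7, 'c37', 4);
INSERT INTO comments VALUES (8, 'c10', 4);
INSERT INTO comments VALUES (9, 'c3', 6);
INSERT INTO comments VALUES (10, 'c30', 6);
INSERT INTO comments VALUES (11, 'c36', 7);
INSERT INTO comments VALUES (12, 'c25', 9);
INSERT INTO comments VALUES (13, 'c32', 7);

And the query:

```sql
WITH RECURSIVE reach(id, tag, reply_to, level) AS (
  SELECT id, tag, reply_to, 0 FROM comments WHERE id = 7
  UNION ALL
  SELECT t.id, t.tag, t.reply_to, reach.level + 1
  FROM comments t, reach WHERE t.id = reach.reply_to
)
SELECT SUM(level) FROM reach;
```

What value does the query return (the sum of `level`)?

10

Base: id=7 (c37), reply_to=4, level 0.
Iteration 1: join on id=4 -> c35 (id 4, reply_to=3, level 1).
Iteration 2: join on id=3 -> c5 (id 3, reply_to=2, level 2).
Iteration 3: join on id=2 -> c33 (id 2, reply_to=1, level 3).
Iteration 4: join on id=1 -> c12 (id 1, reply_to=NULL, level 4).
Iteration 5: reply_to is NULL; no match; recursion stops.
SUM(level) = 0 + 1 + 2 + 3 + 4 = 10.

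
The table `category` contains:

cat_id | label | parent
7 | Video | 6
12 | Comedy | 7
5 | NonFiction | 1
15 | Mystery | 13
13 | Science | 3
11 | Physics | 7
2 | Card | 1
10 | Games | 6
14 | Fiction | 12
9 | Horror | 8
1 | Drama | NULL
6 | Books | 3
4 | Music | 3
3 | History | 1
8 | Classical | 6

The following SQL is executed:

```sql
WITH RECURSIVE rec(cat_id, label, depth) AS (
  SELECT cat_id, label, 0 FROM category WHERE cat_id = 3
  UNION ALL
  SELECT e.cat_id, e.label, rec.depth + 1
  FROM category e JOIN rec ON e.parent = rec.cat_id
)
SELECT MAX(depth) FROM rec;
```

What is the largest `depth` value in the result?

4

Base: cat_id=3 (History) at depth 0.
Iteration 1: rows with parent in {3} -> Music (id 4, depth 1), Books (id 6, depth 1), Science (id 13, depth 1).
Iteration 2: rows with parent in {4,6,13} -> Video (id 7, depth 2), Classical (id 8, depth 2), Games (id 10, depth 2), Mystery (id 15, depth 2).
Iteration 3: rows with parent in {7,8,10,15} -> Horror (id 9, depth 3), Physics (id 11, depth 3), Comedy (id 12, depth 3).
Iteration 4: rows with parent in {9,11,12} -> Fiction (id 14, depth 4).
Iteration 5: no rows with parent in {14}; recursion stops.
depth values: 0, 1, 1, 1, 2, 2, 2, 2, 3, 3, 3, 4; the maximum is 4.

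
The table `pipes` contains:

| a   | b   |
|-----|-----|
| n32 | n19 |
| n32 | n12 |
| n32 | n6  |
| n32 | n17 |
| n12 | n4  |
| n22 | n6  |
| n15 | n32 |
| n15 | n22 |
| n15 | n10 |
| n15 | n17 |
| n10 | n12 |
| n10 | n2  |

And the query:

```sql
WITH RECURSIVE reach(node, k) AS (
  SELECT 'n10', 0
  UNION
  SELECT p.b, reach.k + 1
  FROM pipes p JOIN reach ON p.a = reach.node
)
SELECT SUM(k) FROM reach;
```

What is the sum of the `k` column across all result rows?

4

Base: (n10, k=0).
Iteration 1: edges from {n10} -> (n12, k=1), (n2, k=1).
Iteration 2: edges from {n12,n2} -> (n4, k=2).
Iteration 3: no outgoing edges from {n4}; recursion stops.
SUM(k) = 0 + 1 + 1 + 2 = 4.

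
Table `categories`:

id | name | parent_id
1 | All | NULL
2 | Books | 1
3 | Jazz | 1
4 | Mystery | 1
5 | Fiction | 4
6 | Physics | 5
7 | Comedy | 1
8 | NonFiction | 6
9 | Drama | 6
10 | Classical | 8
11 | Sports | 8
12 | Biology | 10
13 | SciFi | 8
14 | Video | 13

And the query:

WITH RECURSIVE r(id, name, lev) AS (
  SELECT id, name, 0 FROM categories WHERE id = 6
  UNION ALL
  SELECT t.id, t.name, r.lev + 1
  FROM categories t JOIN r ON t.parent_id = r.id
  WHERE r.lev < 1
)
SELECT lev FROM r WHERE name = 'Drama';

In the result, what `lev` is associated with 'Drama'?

Base: id=6 (Physics) at lev 0.
Iteration 1: rows with parent_id in {6} -> NonFiction (id 8, lev 1), Drama (id 9, lev 1).
Iteration 2: lev < 1 fails for all current rows; recursion stops.

1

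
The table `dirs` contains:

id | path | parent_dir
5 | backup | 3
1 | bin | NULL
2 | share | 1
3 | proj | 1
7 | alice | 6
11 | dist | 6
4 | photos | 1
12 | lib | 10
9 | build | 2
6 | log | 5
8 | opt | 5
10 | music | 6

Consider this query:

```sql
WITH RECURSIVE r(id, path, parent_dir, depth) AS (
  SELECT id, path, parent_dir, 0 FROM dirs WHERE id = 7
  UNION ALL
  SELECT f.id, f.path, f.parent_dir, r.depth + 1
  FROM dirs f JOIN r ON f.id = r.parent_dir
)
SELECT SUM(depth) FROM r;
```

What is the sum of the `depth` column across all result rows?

10

Base: id=7 (alice), parent_dir=6, depth 0.
Iteration 1: join on id=6 -> log (id 6, parent_dir=5, depth 1).
Iteration 2: join on id=5 -> backup (id 5, parent_dir=3, depth 2).
Iteration 3: join on id=3 -> proj (id 3, parent_dir=1, depth 3).
Iteration 4: join on id=1 -> bin (id 1, parent_dir=NULL, depth 4).
Iteration 5: parent_dir is NULL; no match; recursion stops.
SUM(depth) = 0 + 1 + 2 + 3 + 4 = 10.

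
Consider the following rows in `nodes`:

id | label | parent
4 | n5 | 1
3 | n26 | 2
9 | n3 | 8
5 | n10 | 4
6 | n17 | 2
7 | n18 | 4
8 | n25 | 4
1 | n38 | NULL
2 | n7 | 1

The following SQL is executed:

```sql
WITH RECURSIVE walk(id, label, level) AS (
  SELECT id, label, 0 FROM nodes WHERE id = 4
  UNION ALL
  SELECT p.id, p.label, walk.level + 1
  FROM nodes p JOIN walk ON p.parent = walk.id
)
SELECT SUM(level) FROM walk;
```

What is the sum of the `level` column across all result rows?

Base: id=4 (n5) at level 0.
Iteration 1: rows with parent in {4} -> n10 (id 5, level 1), n18 (id 7, level 1), n25 (id 8, level 1).
Iteration 2: rows with parent in {5,7,8} -> n3 (id 9, level 2).
Iteration 3: no rows with parent in {9}; recursion stops.
SUM(level) = 0 + 1 + 1 + 1 + 2 = 5.

5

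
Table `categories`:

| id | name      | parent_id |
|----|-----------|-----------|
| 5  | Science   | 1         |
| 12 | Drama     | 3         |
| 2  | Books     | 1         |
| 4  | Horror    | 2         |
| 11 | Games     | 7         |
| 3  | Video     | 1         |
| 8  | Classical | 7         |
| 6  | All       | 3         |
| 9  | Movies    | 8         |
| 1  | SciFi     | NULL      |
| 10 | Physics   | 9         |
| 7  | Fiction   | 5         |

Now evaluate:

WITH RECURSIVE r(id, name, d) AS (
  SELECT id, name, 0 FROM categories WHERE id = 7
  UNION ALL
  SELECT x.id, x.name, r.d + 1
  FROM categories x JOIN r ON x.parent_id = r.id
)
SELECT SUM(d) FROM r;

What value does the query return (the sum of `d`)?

Base: id=7 (Fiction) at d 0.
Iteration 1: rows with parent_id in {7} -> Classical (id 8, d 1), Games (id 11, d 1).
Iteration 2: rows with parent_id in {8,11} -> Movies (id 9, d 2).
Iteration 3: rows with parent_id in {9} -> Physics (id 10, d 3).
Iteration 4: no rows with parent_id in {10}; recursion stops.
SUM(d) = 0 + 1 + 1 + 2 + 3 = 7.

7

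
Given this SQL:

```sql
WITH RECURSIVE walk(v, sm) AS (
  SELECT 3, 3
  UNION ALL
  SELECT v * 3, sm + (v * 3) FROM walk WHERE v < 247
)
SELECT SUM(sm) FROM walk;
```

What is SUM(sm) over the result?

Base: v=3, sm=3.
Iteration 1: 3 < 247 holds -> v = 3 * 3 = 9, sm = 3 + 9 = 12.
Iteration 2: 9 < 247 holds -> v = 9 * 3 = 27, sm = 12 + 27 = 39.
Iteration 3: 27 < 247 holds -> v = 27 * 3 = 81, sm = 39 + 81 = 120.
Iteration 4: 81 < 247 holds -> v = 81 * 3 = 243, sm = 120 + 243 = 363.
Iteration 5: 243 < 247 holds -> v = 243 * 3 = 729, sm = 363 + 729 = 1092.
Iteration 6: 729 < 247 fails; recursion stops.
SUM(sm) = 3 + 12 + 39 + 120 + 363 + 1092 = 1629.

1629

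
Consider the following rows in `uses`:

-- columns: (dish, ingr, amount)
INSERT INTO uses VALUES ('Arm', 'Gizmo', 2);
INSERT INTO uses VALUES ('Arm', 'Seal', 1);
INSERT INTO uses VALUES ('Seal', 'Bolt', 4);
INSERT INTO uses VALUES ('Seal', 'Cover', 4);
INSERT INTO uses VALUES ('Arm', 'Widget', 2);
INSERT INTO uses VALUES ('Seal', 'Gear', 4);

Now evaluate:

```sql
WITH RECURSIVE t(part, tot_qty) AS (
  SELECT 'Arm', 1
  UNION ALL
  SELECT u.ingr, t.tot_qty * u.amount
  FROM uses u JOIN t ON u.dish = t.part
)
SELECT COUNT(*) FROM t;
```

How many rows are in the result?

Base: (Arm, tot_qty=1).
Iteration 1: components of {Arm} -> Gizmo = 1*2 = 2, Seal = 1*1 = 1, Widget = 1*2 = 2.
Iteration 2: components of {Gizmo,Seal,Widget} -> Bolt = 1*4 = 4, Cover = 1*4 = 4, Gear = 1*4 = 4.
Iteration 3: no further components; recursion stops.
Total rows emitted: 7.

7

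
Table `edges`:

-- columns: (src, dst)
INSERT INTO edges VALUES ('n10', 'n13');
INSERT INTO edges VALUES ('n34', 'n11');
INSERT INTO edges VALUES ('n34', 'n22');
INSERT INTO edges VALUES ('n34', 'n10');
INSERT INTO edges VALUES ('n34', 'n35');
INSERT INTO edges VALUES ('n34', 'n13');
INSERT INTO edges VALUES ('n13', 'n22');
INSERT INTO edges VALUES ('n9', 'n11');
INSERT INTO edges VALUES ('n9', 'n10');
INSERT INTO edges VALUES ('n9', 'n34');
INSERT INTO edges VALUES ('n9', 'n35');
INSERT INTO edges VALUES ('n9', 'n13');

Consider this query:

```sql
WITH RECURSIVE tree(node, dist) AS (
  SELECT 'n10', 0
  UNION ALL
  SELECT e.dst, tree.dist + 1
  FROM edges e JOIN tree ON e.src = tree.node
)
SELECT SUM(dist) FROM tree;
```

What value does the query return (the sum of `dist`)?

Base: (n10, dist=0).
Iteration 1: edges from {n10} -> (n13, dist=1).
Iteration 2: edges from {n13} -> (n22, dist=2).
Iteration 3: no outgoing edges from {n22}; recursion stops.
SUM(dist) = 0 + 1 + 2 = 3.

3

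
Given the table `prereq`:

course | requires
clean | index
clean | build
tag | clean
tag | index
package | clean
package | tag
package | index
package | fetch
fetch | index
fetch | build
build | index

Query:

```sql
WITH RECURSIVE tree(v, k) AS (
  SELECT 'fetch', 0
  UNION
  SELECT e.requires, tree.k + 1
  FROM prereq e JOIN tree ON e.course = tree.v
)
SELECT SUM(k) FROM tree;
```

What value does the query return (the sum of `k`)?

Base: (fetch, k=0).
Iteration 1: edges from {fetch} -> (build, k=1), (index, k=1).
Iteration 2: edges from {build,index} -> (index, k=2).
Iteration 3: no outgoing edges from {index}; recursion stops.
SUM(k) = 0 + 1 + 1 + 2 = 4.

4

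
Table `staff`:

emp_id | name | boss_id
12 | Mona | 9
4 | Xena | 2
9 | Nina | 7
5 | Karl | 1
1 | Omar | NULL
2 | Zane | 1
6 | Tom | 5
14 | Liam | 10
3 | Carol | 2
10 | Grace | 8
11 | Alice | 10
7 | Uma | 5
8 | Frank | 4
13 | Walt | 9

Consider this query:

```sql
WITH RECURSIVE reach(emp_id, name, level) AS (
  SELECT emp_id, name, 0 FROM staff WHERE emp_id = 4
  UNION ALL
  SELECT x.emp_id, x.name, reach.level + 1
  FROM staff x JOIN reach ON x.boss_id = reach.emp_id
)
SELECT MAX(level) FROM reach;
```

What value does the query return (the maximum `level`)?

3

Base: emp_id=4 (Xena) at level 0.
Iteration 1: rows with boss_id in {4} -> Frank (id 8, level 1).
Iteration 2: rows with boss_id in {8} -> Grace (id 10, level 2).
Iteration 3: rows with boss_id in {10} -> Alice (id 11, level 3), Liam (id 14, level 3).
Iteration 4: no rows with boss_id in {11,14}; recursion stops.
level values: 0, 1, 2, 3, 3; the maximum is 3.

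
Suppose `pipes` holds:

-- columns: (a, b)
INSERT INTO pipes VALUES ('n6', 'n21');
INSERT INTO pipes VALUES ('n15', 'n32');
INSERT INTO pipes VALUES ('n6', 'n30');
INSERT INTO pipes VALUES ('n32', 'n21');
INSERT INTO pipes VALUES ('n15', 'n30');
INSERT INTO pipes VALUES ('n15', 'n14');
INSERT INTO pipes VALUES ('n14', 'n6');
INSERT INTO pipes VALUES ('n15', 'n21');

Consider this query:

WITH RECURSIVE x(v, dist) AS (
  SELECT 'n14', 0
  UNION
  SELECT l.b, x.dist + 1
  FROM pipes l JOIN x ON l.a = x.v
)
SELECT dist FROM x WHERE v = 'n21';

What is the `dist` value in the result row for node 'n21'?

Base: (n14, dist=0).
Iteration 1: edges from {n14} -> (n6, dist=1).
Iteration 2: edges from {n6} -> (n21, dist=2), (n30, dist=2).
Iteration 3: no outgoing edges from {n21,n30}; recursion stops.

2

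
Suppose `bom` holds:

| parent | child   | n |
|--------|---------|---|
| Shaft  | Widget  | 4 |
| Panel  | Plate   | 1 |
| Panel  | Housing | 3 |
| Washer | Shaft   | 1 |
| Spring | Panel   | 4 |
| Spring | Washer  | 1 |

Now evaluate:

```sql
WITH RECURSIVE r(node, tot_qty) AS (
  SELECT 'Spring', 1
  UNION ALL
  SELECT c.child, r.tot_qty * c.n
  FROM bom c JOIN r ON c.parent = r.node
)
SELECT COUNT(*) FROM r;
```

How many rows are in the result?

7

Base: (Spring, tot_qty=1).
Iteration 1: components of {Spring} -> Panel = 1*4 = 4, Washer = 1*1 = 1.
Iteration 2: components of {Panel,Washer} -> Housing = 4*3 = 12, Plate = 4*1 = 4, Shaft = 1*1 = 1.
Iteration 3: components of {Housing,Plate,Shaft} -> Widget = 1*4 = 4.
Iteration 4: no further components; recursion stops.
Total rows emitted: 7.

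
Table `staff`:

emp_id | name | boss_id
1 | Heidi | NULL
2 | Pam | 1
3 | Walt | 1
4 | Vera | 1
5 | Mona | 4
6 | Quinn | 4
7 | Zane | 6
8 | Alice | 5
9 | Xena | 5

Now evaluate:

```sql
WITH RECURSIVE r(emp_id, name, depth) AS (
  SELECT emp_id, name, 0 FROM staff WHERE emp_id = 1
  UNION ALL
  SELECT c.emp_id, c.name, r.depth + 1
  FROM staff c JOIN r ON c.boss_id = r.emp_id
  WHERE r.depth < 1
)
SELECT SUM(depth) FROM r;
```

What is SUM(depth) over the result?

3

Base: emp_id=1 (Heidi) at depth 0.
Iteration 1: rows with boss_id in {1} -> Pam (id 2, depth 1), Walt (id 3, depth 1), Vera (id 4, depth 1).
Iteration 2: depth < 1 fails for all current rows; recursion stops.
SUM(depth) = 0 + 1 + 1 + 1 = 3.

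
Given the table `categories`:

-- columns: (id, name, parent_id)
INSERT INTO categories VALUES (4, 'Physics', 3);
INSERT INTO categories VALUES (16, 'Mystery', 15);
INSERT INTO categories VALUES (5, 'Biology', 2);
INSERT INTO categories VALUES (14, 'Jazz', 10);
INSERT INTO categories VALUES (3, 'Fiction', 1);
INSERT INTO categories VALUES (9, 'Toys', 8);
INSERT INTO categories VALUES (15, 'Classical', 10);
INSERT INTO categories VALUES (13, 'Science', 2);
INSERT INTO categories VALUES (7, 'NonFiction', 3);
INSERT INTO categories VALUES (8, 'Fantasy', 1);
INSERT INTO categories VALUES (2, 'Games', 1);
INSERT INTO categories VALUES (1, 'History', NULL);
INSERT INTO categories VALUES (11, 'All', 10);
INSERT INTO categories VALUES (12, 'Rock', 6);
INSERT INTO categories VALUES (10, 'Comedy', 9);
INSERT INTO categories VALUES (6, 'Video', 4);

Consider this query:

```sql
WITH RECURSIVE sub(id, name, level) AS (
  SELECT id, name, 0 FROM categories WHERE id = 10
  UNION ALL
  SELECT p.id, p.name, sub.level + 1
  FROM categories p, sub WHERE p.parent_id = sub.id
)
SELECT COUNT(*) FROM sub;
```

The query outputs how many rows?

Base: id=10 (Comedy) at level 0.
Iteration 1: rows with parent_id in {10} -> All (id 11, level 1), Jazz (id 14, level 1), Classical (id 15, level 1).
Iteration 2: rows with parent_id in {11,14,15} -> Mystery (id 16, level 2).
Iteration 3: no rows with parent_id in {16}; recursion stops.
Total rows emitted: 5.

5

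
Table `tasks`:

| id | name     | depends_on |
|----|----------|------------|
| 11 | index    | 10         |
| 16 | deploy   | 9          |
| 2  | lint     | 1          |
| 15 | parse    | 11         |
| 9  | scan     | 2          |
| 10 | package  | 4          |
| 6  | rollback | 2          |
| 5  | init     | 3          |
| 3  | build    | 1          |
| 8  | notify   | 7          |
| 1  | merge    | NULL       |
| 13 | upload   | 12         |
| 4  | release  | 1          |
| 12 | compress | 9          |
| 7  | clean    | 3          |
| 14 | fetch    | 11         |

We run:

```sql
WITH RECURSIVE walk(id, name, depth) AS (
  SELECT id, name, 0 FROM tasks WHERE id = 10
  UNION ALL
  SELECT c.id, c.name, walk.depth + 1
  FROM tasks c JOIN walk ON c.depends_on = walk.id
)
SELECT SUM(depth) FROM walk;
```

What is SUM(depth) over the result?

Base: id=10 (package) at depth 0.
Iteration 1: rows with depends_on in {10} -> index (id 11, depth 1).
Iteration 2: rows with depends_on in {11} -> fetch (id 14, depth 2), parse (id 15, depth 2).
Iteration 3: no rows with depends_on in {14,15}; recursion stops.
SUM(depth) = 0 + 1 + 2 + 2 = 5.

5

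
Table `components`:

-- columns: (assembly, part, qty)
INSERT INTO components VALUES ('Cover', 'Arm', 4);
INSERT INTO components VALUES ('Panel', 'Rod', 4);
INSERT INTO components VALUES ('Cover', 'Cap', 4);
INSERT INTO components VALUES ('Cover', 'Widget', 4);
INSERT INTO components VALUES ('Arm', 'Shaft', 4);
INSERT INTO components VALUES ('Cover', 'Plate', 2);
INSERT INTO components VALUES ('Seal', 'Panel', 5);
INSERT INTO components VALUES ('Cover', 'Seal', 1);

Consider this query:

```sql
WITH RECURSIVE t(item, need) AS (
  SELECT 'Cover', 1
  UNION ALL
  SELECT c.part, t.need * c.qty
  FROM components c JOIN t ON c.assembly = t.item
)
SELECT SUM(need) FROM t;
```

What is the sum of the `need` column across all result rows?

Base: (Cover, need=1).
Iteration 1: components of {Cover} -> Arm = 1*4 = 4, Cap = 1*4 = 4, Plate = 1*2 = 2, Seal = 1*1 = 1, Widget = 1*4 = 4.
Iteration 2: components of {Arm,Cap,Plate,Seal,Widget} -> Panel = 1*5 = 5, Shaft = 4*4 = 16.
Iteration 3: components of {Panel,Shaft} -> Rod = 5*4 = 20.
Iteration 4: no further components; recursion stops.
SUM(need) = 1 + 4 + 4 + 2 + 4 + 1 + 16 + 5 + 20 = 57.

57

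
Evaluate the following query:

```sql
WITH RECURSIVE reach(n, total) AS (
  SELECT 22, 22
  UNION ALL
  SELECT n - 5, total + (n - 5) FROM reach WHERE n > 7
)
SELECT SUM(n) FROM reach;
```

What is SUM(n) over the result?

58

Base: n=22, total=22.
Iteration 1: 22 > 7 holds -> n = 22 - 5 = 17, total = 22 + 17 = 39.
Iteration 2: 17 > 7 holds -> n = 17 - 5 = 12, total = 39 + 12 = 51.
Iteration 3: 12 > 7 holds -> n = 12 - 5 = 7, total = 51 + 7 = 58.
Iteration 4: 7 > 7 fails; recursion stops.
SUM(n) = 22 + 17 + 12 + 7 = 58.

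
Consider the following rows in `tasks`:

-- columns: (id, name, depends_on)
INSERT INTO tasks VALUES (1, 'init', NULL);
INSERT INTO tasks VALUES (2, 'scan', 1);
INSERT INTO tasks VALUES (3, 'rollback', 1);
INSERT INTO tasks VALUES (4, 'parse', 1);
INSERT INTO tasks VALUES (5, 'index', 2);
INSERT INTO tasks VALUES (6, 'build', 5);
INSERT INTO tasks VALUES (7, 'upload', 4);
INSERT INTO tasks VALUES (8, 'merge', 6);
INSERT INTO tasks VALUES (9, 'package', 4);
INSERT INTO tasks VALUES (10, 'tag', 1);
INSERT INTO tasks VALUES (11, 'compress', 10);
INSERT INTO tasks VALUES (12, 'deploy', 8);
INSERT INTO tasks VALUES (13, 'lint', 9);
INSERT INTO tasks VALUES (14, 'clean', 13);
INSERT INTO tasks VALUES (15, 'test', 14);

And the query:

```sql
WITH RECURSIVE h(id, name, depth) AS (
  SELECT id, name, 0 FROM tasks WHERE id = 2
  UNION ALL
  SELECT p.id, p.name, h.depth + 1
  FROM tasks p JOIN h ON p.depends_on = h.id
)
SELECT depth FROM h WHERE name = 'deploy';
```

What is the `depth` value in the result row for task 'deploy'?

4

Base: id=2 (scan) at depth 0.
Iteration 1: rows with depends_on in {2} -> index (id 5, depth 1).
Iteration 2: rows with depends_on in {5} -> build (id 6, depth 2).
Iteration 3: rows with depends_on in {6} -> merge (id 8, depth 3).
Iteration 4: rows with depends_on in {8} -> deploy (id 12, depth 4).
Iteration 5: no rows with depends_on in {12}; recursion stops.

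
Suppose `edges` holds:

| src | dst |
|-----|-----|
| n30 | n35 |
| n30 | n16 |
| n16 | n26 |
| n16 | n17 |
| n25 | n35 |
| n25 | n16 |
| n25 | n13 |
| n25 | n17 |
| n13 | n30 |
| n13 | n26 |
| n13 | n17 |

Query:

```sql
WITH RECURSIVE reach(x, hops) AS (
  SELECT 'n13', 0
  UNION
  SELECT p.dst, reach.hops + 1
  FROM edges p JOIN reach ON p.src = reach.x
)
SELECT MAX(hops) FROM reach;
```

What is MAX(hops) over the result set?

3

Base: (n13, hops=0).
Iteration 1: edges from {n13} -> (n17, hops=1), (n26, hops=1), (n30, hops=1).
Iteration 2: edges from {n17,n26,n30} -> (n16, hops=2), (n35, hops=2).
Iteration 3: edges from {n16,n35} -> (n17, hops=3), (n26, hops=3).
Iteration 4: no outgoing edges from {n17,n26}; recursion stops.
hops values: 0, 1, 1, 1, 2, 2, 3, 3; the maximum is 3.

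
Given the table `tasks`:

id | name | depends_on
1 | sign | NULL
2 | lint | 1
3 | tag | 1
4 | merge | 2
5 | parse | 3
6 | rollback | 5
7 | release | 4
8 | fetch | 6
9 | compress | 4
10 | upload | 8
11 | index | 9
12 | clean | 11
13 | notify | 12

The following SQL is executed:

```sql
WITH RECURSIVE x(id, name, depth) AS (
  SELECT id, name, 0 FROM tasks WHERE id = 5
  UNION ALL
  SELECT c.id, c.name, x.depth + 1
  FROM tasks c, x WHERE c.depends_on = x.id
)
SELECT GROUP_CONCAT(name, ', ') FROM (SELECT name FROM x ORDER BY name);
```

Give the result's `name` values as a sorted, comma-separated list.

Base: id=5 (parse) at depth 0.
Iteration 1: rows with depends_on in {5} -> rollback (id 6, depth 1).
Iteration 2: rows with depends_on in {6} -> fetch (id 8, depth 2).
Iteration 3: rows with depends_on in {8} -> upload (id 10, depth 3).
Iteration 4: no rows with depends_on in {10}; recursion stops.

fetch, parse, rollback, upload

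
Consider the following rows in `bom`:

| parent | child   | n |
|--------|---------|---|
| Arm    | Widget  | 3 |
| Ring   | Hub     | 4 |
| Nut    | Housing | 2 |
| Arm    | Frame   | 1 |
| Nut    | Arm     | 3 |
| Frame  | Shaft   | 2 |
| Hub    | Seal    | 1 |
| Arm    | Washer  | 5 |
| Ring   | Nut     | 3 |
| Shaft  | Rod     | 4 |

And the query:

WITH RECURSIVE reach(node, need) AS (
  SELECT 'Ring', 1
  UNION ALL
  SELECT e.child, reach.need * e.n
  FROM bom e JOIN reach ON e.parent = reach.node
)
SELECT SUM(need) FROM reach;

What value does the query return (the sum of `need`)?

Base: (Ring, need=1).
Iteration 1: components of {Ring} -> Hub = 1*4 = 4, Nut = 1*3 = 3.
Iteration 2: components of {Hub,Nut} -> Arm = 3*3 = 9, Housing = 3*2 = 6, Seal = 4*1 = 4.
Iteration 3: components of {Arm,Housing,Seal} -> Frame = 9*1 = 9, Washer = 9*5 = 45, Widget = 9*3 = 27.
Iteration 4: components of {Frame,Washer,Widget} -> Shaft = 9*2 = 18.
Iteration 5: components of {Shaft} -> Rod = 18*4 = 72.
Iteration 6: no further components; recursion stops.
SUM(need) = 1 + 3 + 4 + 9 + 6 + 4 + 9 + 27 + 45 + 18 + 72 = 198.

198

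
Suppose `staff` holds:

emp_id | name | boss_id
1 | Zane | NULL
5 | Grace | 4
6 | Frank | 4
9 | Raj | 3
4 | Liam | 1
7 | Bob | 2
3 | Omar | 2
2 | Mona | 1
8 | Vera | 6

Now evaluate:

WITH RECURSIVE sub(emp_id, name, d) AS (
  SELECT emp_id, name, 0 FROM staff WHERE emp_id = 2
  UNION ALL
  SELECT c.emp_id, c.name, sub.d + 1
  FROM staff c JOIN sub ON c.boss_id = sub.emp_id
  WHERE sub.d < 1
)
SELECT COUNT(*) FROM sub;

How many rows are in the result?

3

Base: emp_id=2 (Mona) at d 0.
Iteration 1: rows with boss_id in {2} -> Omar (id 3, d 1), Bob (id 7, d 1).
Iteration 2: d < 1 fails for all current rows; recursion stops.
Total rows emitted: 3.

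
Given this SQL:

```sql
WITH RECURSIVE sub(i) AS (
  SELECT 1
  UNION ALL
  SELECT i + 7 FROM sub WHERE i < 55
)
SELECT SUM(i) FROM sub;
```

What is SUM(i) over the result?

261

Base: i=1.
Iteration 1: 1 < 55 holds -> i = 1 + 7 = 8.
Iteration 2: 8 < 55 holds -> i = 8 + 7 = 15.
Iteration 3: 15 < 55 holds -> i = 15 + 7 = 22.
Iteration 4: 22 < 55 holds -> i = 22 + 7 = 29.
Iteration 5: 29 < 55 holds -> i = 29 + 7 = 36.
Iteration 6: 36 < 55 holds -> i = 36 + 7 = 43.
Iteration 7: 43 < 55 holds -> i = 43 + 7 = 50.
Iteration 8: 50 < 55 holds -> i = 50 + 7 = 57.
Iteration 9: 57 < 55 fails; recursion stops.
SUM(i) = 1 + 8 + 15 + 22 + 29 + 36 + 43 + 50 + 57 = 261.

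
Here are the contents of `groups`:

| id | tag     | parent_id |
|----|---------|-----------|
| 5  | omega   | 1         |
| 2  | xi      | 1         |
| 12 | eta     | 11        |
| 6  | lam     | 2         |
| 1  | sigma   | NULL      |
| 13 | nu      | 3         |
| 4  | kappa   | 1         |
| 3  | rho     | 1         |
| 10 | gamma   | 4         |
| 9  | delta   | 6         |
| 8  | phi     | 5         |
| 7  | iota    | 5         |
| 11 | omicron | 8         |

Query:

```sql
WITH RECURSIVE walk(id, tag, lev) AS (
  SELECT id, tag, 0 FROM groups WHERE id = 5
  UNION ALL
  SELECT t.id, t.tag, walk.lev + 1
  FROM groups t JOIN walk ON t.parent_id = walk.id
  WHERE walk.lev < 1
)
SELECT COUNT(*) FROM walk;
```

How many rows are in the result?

3

Base: id=5 (omega) at lev 0.
Iteration 1: rows with parent_id in {5} -> iota (id 7, lev 1), phi (id 8, lev 1).
Iteration 2: lev < 1 fails for all current rows; recursion stops.
Total rows emitted: 3.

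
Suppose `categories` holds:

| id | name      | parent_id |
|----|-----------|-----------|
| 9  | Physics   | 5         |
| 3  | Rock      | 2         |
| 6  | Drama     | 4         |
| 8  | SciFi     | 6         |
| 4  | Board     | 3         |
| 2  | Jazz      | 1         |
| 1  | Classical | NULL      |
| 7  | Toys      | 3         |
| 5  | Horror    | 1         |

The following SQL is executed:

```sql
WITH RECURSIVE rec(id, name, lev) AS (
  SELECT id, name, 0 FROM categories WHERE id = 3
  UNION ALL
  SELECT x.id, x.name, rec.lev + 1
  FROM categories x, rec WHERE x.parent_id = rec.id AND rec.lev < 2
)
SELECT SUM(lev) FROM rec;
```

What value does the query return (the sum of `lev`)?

Base: id=3 (Rock) at lev 0.
Iteration 1: rows with parent_id in {3} -> Board (id 4, lev 1), Toys (id 7, lev 1).
Iteration 2: rows with parent_id in {4,7} -> Drama (id 6, lev 2).
Iteration 3: lev < 2 fails for all current rows; recursion stops.
SUM(lev) = 0 + 1 + 1 + 2 = 4.

4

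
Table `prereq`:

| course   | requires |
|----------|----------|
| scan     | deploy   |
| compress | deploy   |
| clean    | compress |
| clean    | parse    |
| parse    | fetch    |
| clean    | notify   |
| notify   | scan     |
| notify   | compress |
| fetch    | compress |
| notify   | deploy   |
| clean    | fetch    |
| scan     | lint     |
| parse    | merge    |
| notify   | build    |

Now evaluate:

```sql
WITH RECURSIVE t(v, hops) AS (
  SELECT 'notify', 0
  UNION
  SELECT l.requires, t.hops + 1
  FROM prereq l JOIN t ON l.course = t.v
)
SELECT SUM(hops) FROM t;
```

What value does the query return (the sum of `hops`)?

8

Base: (notify, hops=0).
Iteration 1: edges from {notify} -> (build, hops=1), (compress, hops=1), (deploy, hops=1), (scan, hops=1).
Iteration 2: edges from {build,compress,deploy,scan} -> (deploy, hops=2), (lint, hops=2). [UNION drops 1 duplicate row(s)]
Iteration 3: no outgoing edges from {deploy,lint}; recursion stops.
SUM(hops) = 0 + 1 + 1 + 1 + 1 + 2 + 2 = 8.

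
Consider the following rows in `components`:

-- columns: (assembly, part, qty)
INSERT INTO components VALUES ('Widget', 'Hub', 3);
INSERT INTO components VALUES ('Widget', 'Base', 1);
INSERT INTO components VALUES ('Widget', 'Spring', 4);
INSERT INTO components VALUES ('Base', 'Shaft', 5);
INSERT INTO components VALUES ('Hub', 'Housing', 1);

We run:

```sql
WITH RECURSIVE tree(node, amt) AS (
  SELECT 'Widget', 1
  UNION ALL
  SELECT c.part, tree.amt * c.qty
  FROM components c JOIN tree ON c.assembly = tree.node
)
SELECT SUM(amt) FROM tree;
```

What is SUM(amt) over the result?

17

Base: (Widget, amt=1).
Iteration 1: components of {Widget} -> Base = 1*1 = 1, Hub = 1*3 = 3, Spring = 1*4 = 4.
Iteration 2: components of {Base,Hub,Spring} -> Housing = 3*1 = 3, Shaft = 1*5 = 5.
Iteration 3: no further components; recursion stops.
SUM(amt) = 1 + 3 + 1 + 4 + 3 + 5 = 17.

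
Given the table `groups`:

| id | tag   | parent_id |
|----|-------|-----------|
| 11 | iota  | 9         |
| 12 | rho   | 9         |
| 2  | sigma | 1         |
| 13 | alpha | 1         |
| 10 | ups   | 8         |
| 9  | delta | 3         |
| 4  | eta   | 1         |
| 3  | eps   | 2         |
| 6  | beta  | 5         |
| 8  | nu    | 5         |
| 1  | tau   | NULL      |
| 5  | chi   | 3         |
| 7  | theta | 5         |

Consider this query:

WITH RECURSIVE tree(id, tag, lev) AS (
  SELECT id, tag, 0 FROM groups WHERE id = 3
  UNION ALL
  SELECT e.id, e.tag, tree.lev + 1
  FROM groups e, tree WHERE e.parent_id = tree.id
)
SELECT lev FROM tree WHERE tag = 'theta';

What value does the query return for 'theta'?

Base: id=3 (eps) at lev 0.
Iteration 1: rows with parent_id in {3} -> chi (id 5, lev 1), delta (id 9, lev 1).
Iteration 2: rows with parent_id in {5,9} -> beta (id 6, lev 2), theta (id 7, lev 2), nu (id 8, lev 2), iota (id 11, lev 2), rho (id 12, lev 2).
Iteration 3: rows with parent_id in {6,7,8,11,12} -> ups (id 10, lev 3).
Iteration 4: no rows with parent_id in {10}; recursion stops.

2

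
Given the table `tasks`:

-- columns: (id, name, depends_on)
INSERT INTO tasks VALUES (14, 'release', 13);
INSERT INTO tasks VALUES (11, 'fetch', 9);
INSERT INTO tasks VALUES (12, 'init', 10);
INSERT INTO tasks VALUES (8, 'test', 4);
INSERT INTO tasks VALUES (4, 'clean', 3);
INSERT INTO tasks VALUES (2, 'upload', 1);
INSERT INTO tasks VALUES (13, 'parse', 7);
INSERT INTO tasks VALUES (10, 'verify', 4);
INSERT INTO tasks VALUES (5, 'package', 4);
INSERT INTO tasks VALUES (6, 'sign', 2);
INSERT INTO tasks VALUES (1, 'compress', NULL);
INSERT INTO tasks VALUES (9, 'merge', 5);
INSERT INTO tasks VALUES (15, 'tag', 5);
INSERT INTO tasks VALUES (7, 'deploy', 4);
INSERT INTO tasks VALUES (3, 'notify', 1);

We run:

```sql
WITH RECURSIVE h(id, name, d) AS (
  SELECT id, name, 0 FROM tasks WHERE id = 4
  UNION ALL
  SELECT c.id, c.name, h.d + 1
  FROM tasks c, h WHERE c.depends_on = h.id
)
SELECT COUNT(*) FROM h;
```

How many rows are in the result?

Base: id=4 (clean) at d 0.
Iteration 1: rows with depends_on in {4} -> package (id 5, d 1), deploy (id 7, d 1), test (id 8, d 1), verify (id 10, d 1).
Iteration 2: rows with depends_on in {5,7,8,10} -> merge (id 9, d 2), init (id 12, d 2), parse (id 13, d 2), tag (id 15, d 2).
Iteration 3: rows with depends_on in {9,12,13,15} -> fetch (id 11, d 3), release (id 14, d 3).
Iteration 4: no rows with depends_on in {11,14}; recursion stops.
Total rows emitted: 11.

11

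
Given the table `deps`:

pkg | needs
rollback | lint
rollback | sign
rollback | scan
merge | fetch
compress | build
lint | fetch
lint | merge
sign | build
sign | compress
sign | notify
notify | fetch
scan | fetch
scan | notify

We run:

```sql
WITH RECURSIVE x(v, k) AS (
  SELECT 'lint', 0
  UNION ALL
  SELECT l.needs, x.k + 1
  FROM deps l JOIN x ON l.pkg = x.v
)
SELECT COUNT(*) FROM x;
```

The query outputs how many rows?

4

Base: (lint, k=0).
Iteration 1: edges from {lint} -> (fetch, k=1), (merge, k=1).
Iteration 2: edges from {fetch,merge} -> (fetch, k=2).
Iteration 3: no outgoing edges from {fetch}; recursion stops.
Total rows emitted: 4.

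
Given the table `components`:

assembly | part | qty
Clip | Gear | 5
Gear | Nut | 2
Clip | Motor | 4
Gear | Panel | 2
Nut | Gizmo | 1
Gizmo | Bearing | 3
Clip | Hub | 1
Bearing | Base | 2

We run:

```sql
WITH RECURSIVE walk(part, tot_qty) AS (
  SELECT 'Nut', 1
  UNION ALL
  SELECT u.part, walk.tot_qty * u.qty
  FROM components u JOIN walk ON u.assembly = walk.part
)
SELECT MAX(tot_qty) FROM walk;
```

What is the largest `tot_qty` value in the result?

6

Base: (Nut, tot_qty=1).
Iteration 1: components of {Nut} -> Gizmo = 1*1 = 1.
Iteration 2: components of {Gizmo} -> Bearing = 1*3 = 3.
Iteration 3: components of {Bearing} -> Base = 3*2 = 6.
Iteration 4: no further components; recursion stops.
tot_qty values: 1, 1, 3, 6; the maximum is 6.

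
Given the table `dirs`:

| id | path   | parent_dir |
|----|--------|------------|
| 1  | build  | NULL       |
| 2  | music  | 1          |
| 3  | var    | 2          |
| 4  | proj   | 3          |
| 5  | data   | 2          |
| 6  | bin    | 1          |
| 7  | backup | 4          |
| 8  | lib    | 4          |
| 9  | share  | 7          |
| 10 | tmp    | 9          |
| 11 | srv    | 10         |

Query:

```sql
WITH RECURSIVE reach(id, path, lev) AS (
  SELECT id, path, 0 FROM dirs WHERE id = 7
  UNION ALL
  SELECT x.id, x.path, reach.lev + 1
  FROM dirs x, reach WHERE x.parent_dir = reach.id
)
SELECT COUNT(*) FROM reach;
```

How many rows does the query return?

4

Base: id=7 (backup) at lev 0.
Iteration 1: rows with parent_dir in {7} -> share (id 9, lev 1).
Iteration 2: rows with parent_dir in {9} -> tmp (id 10, lev 2).
Iteration 3: rows with parent_dir in {10} -> srv (id 11, lev 3).
Iteration 4: no rows with parent_dir in {11}; recursion stops.
Total rows emitted: 4.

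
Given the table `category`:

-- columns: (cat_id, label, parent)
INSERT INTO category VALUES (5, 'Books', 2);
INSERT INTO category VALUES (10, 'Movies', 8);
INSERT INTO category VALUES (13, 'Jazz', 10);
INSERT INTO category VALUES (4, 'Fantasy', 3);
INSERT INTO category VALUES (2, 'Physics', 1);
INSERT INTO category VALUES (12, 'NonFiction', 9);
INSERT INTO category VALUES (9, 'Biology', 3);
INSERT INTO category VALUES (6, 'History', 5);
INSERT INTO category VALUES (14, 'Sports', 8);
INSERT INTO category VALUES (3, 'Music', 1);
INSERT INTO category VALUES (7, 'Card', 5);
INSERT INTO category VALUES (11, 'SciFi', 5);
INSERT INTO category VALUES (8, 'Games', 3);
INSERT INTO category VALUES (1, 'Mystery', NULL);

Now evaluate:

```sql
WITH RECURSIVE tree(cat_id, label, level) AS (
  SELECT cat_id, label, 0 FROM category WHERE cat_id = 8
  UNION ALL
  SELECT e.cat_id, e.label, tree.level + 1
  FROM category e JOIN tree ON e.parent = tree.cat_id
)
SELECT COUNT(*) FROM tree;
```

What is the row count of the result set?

Base: cat_id=8 (Games) at level 0.
Iteration 1: rows with parent in {8} -> Movies (id 10, level 1), Sports (id 14, level 1).
Iteration 2: rows with parent in {10,14} -> Jazz (id 13, level 2).
Iteration 3: no rows with parent in {13}; recursion stops.
Total rows emitted: 4.

4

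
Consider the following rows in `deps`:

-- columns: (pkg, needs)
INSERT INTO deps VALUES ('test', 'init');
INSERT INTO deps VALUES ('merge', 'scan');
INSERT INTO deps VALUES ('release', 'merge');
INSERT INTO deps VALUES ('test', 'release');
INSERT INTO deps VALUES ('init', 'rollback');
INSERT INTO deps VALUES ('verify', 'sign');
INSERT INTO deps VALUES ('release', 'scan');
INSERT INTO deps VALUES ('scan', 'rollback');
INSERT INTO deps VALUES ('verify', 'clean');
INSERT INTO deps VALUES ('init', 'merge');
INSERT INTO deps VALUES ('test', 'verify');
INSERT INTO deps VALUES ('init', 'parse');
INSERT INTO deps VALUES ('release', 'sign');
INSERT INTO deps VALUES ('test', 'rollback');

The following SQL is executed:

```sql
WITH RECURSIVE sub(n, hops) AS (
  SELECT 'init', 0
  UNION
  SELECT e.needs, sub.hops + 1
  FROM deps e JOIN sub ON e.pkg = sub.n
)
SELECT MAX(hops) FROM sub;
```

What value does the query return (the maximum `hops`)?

3

Base: (init, hops=0).
Iteration 1: edges from {init} -> (merge, hops=1), (parse, hops=1), (rollback, hops=1).
Iteration 2: edges from {merge,parse,rollback} -> (scan, hops=2).
Iteration 3: edges from {scan} -> (rollback, hops=3).
Iteration 4: no outgoing edges from {rollback}; recursion stops.
hops values: 0, 1, 1, 1, 2, 3; the maximum is 3.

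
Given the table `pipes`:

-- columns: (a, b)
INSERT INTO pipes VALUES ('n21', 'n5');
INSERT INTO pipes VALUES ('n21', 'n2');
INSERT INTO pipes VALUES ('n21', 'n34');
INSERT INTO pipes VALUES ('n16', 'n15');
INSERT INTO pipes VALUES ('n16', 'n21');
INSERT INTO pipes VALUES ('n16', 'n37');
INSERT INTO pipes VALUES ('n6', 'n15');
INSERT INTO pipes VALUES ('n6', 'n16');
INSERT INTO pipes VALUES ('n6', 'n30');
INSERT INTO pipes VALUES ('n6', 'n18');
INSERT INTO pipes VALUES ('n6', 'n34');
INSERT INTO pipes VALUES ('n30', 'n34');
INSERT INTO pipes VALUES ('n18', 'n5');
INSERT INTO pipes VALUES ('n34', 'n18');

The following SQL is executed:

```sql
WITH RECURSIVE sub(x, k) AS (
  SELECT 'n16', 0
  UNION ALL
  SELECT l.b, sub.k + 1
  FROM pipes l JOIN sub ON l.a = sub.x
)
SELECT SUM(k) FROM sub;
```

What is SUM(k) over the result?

16

Base: (n16, k=0).
Iteration 1: edges from {n16} -> (n15, k=1), (n21, k=1), (n37, k=1).
Iteration 2: edges from {n15,n21,n37} -> (n2, k=2), (n34, k=2), (n5, k=2).
Iteration 3: edges from {n2,n34,n5} -> (n18, k=3).
Iteration 4: edges from {n18} -> (n5, k=4).
Iteration 5: no outgoing edges from {n5}; recursion stops.
SUM(k) = 0 + 1 + 1 + 1 + 2 + 2 + 2 + 3 + 4 = 16.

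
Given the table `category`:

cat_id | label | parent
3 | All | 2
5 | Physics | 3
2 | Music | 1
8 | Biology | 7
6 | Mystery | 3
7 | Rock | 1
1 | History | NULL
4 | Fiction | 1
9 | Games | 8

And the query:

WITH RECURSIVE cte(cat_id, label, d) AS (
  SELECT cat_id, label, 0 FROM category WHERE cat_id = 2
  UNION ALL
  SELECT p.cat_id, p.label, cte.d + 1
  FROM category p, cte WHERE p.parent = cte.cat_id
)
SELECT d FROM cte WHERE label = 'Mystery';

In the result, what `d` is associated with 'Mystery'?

2

Base: cat_id=2 (Music) at d 0.
Iteration 1: rows with parent in {2} -> All (id 3, d 1).
Iteration 2: rows with parent in {3} -> Physics (id 5, d 2), Mystery (id 6, d 2).
Iteration 3: no rows with parent in {5,6}; recursion stops.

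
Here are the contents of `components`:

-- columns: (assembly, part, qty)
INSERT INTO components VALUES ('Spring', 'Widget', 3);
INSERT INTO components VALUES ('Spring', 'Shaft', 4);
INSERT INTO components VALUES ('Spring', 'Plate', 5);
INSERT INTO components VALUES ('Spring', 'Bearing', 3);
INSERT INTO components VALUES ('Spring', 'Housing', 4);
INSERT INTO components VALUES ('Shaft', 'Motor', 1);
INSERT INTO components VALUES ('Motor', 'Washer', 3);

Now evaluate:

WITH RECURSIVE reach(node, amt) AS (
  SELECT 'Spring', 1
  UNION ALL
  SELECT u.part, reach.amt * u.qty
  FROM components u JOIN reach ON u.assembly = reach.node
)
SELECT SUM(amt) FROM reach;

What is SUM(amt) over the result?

36

Base: (Spring, amt=1).
Iteration 1: components of {Spring} -> Bearing = 1*3 = 3, Housing = 1*4 = 4, Plate = 1*5 = 5, Shaft = 1*4 = 4, Widget = 1*3 = 3.
Iteration 2: components of {Bearing,Housing,Plate,Shaft,Widget} -> Motor = 4*1 = 4.
Iteration 3: components of {Motor} -> Washer = 4*3 = 12.
Iteration 4: no further components; recursion stops.
SUM(amt) = 1 + 4 + 3 + 5 + 3 + 4 + 4 + 12 = 36.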